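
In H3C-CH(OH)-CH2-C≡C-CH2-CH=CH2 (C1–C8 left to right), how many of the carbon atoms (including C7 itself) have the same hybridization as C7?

C7 is sp2 (one π bond).
C1: sp3
C2: sp3
C3: sp3
C4: sp
C5: sp
C6: sp3
C7: sp2 ✓
C8: sp2 ✓
2 carbons are sp2.

2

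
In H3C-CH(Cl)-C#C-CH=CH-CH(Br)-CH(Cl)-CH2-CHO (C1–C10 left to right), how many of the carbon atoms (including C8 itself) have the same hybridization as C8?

5

C8 is sp3 (only σ bonds).
C1: sp3 ✓
C2: sp3 ✓
C3: sp
C4: sp
C5: sp2
C6: sp2
C7: sp3 ✓
C8: sp3 ✓
C9: sp3 ✓
C10: sp2
5 carbons are sp3.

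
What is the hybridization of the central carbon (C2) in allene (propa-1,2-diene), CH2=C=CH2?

sp

Two σ bonds and two π bonds (one to each neighbour) → sp.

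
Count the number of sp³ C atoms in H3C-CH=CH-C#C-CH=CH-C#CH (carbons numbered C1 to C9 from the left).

C1: sp3 ✓
C2: sp2
C3: sp2
C4: sp
C5: sp
C6: sp2
C7: sp2
C8: sp
C9: sp
C1 → 1 sp3 carbon.

1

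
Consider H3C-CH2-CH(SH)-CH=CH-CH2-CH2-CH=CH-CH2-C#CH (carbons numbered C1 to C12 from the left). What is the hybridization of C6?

sp^3

C6: 4 σ bonds — 4 electron domains, sp3.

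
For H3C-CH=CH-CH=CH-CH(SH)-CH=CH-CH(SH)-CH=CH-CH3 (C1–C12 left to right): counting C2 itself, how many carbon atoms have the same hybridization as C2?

8

C2 is sp2 (one π bond).
C1: sp3
C2: sp2 ✓
C3: sp2 ✓
C4: sp2 ✓
C5: sp2 ✓
C6: sp3
C7: sp2 ✓
C8: sp2 ✓
C9: sp3
C10: sp2 ✓
C11: sp2 ✓
C12: sp3
8 carbons are sp2.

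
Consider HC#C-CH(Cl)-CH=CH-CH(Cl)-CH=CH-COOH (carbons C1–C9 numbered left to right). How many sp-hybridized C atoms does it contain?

2

C1: sp ✓
C2: sp ✓
C3: sp3
C4: sp2
C5: sp2
C6: sp3
C7: sp2
C8: sp2
C9: sp2
C1, C2 → 2 sp carbons.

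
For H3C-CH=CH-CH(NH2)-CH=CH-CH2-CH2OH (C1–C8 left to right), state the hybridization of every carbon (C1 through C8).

C1 sp3, C2 sp2, C3 sp2, C4 sp3, C5 sp2, C6 sp2, C7 sp3, C8 sp3

C1 carries 4 σ bonds, giving a steric number of 4, so it is sp3.
C2 is sp2: 3 σ bonds, plus one π bond, 3 electron-density regions.
C3: 3 σ bonds, plus one π bond — 3 electron domains, sp2.
C4 has 4 σ bonds: steric number 4 → sp3.
C5: 3 σ bonds, plus one π bond; 3 regions of electron density → sp2.
C6 — 3 σ bonds, plus one π bond. Steric number 3, so sp2.
C7: 4 σ bonds — 4 electron domains, sp3.
C8: 4 σ bonds; 4 regions of electron density → sp3.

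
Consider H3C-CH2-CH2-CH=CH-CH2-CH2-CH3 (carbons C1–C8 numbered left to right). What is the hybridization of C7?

C7: 4 σ bonds — 4 electron domains, sp3.

sp³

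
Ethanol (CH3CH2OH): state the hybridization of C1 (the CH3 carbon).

sp³

C1 (the CH3 carbon): 4 σ bonds; 4 regions of electron density → sp3.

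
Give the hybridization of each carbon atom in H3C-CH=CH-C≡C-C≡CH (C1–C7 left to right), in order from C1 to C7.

C1 sp3, C2 sp2, C3 sp2, C4 sp, C5 sp, C6 sp, C7 sp

C1: 4 σ bonds — 4 electron domains, sp3.
C2 has 3 σ bonds, plus one π bond: steric number 3 → sp2.
C3: 3 σ bonds, plus one π bond; 3 regions of electron density → sp2.
C4 has 2 σ bonds, plus two π bonds: steric number 2 → sp.
C5 — 2 σ bonds, plus two π bonds. Steric number 2, so sp.
C6 has 2 σ bonds, plus two π bonds: steric number 2 → sp.
C7 is sp: 2 σ bonds, plus two π bonds, 2 electron-density regions.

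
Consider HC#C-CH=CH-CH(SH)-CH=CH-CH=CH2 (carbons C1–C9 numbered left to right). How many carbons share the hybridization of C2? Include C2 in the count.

C2 is sp (two π bonds).
C1: sp ✓
C2: sp ✓
C3: sp2
C4: sp2
C5: sp3
C6: sp2
C7: sp2
C8: sp2
C9: sp2
2 carbons are sp.

2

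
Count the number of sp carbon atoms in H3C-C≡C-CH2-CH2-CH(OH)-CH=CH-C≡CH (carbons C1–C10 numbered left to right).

C1: sp3
C2: sp ✓
C3: sp ✓
C4: sp3
C5: sp3
C6: sp3
C7: sp2
C8: sp2
C9: sp ✓
C10: sp ✓
C2, C3, C9, C10 → 4 sp carbons.

4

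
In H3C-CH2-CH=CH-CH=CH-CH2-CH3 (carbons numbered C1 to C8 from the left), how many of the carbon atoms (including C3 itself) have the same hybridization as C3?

C3 is sp2 (one π bond).
C1: sp3
C2: sp3
C3: sp2 ✓
C4: sp2 ✓
C5: sp2 ✓
C6: sp2 ✓
C7: sp3
C8: sp3
4 carbons are sp2.

4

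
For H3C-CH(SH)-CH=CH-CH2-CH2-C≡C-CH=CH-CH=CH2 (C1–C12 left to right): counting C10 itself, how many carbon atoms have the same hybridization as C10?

C10 is sp2 (one π bond).
C1: sp3
C2: sp3
C3: sp2 ✓
C4: sp2 ✓
C5: sp3
C6: sp3
C7: sp
C8: sp
C9: sp2 ✓
C10: sp2 ✓
C11: sp2 ✓
C12: sp2 ✓
6 carbons are sp2.

6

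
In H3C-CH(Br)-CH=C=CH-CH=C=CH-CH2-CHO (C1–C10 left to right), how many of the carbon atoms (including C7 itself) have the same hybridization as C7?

C7 is sp (two π bonds).
C1: sp3
C2: sp3
C3: sp2
C4: sp ✓
C5: sp2
C6: sp2
C7: sp ✓
C8: sp2
C9: sp3
C10: sp2
2 carbons are sp.

2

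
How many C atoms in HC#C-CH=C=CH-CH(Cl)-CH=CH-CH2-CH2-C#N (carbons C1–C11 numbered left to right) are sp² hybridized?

4

C1: sp
C2: sp
C3: sp2 ✓
C4: sp
C5: sp2 ✓
C6: sp3
C7: sp2 ✓
C8: sp2 ✓
C9: sp3
C10: sp3
C11: sp
C3, C5, C7, C8 → 4 sp2 carbons.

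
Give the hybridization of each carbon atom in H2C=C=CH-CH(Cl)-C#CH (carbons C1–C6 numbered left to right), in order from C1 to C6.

C1 sp2, C2 sp, C3 sp2, C4 sp3, C5 sp, C6 sp

C1 is sp2: 3 σ bonds, plus one π bond, 3 electron-density regions.
C2 carries 2 σ bonds, plus two π bonds, giving a steric number of 2, so it is sp.
C3: 3 σ bonds, plus one π bond; 3 regions of electron density → sp2.
C4 has 4 σ bonds: steric number 4 → sp3.
C5 is sp: 2 σ bonds, plus two π bonds, 2 electron-density regions.
C6 — 2 σ bonds, plus two π bonds. Steric number 2, so sp.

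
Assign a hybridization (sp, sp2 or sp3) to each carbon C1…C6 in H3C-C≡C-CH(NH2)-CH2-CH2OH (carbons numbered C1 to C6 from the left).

C1: 4 σ bonds; 4 regions of electron density → sp3.
C2 has 2 σ bonds, plus two π bonds: steric number 2 → sp.
C3 is sp: 2 σ bonds, plus two π bonds, 2 electron-density regions.
C4 has 4 σ bonds: steric number 4 → sp3.
C5: 4 σ bonds; 4 regions of electron density → sp3.
C6: 4 σ bonds — 4 electron domains, sp3.

C1 sp3, C2 sp, C3 sp, C4 sp3, C5 sp3, C6 sp3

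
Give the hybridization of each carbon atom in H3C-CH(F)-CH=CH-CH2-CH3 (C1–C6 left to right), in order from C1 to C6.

C1 sp3, C2 sp3, C3 sp2, C4 sp2, C5 sp3, C6 sp3

C1 is sp3: 4 σ bonds, 4 electron-density regions.
C2 is sp3: 4 σ bonds, 4 electron-density regions.
C3 — 3 σ bonds, plus one π bond. Steric number 3, so sp2.
C4 — 3 σ bonds, plus one π bond. Steric number 3, so sp2.
C5 — 4 σ bonds. Steric number 4, so sp3.
C6 (4 σ bonds) has steric number 4: sp3.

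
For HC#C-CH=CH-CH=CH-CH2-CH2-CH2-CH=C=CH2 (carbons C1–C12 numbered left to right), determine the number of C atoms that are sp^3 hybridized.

3

C1: sp
C2: sp
C3: sp2
C4: sp2
C5: sp2
C6: sp2
C7: sp3 ✓
C8: sp3 ✓
C9: sp3 ✓
C10: sp2
C11: sp
C12: sp2
C7, C8, C9 → 3 sp3 carbons.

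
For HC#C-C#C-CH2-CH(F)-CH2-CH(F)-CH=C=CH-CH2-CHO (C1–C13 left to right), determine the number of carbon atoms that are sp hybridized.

C1: sp ✓
C2: sp ✓
C3: sp ✓
C4: sp ✓
C5: sp3
C6: sp3
C7: sp3
C8: sp3
C9: sp2
C10: sp ✓
C11: sp2
C12: sp3
C13: sp2
C1, C2, C3, C4, C10 → 5 sp carbons.

5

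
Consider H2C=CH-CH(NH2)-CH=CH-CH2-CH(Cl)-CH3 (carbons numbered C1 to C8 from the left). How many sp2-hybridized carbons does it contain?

4

C1: sp2 ✓
C2: sp2 ✓
C3: sp3
C4: sp2 ✓
C5: sp2 ✓
C6: sp3
C7: sp3
C8: sp3
C1, C2, C4, C5 → 4 sp2 carbons.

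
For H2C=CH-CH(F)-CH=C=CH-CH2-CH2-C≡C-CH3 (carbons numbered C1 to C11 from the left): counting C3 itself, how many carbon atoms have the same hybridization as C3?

C3 is sp3 (only σ bonds).
C1: sp2
C2: sp2
C3: sp3 ✓
C4: sp2
C5: sp
C6: sp2
C7: sp3 ✓
C8: sp3 ✓
C9: sp
C10: sp
C11: sp3 ✓
4 carbons are sp3.

4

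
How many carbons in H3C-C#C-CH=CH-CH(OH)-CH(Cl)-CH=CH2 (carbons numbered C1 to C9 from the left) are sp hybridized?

C1: sp3
C2: sp ✓
C3: sp ✓
C4: sp2
C5: sp2
C6: sp3
C7: sp3
C8: sp2
C9: sp2
C2, C3 → 2 sp carbons.

2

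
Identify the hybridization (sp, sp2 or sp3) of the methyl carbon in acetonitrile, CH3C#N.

sp^3

The methyl carbon: 4 σ bonds — 4 electron domains, sp3.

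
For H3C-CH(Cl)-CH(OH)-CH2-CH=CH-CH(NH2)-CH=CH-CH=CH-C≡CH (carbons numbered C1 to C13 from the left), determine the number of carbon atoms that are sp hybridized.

2

C1: sp3
C2: sp3
C3: sp3
C4: sp3
C5: sp2
C6: sp2
C7: sp3
C8: sp2
C9: sp2
C10: sp2
C11: sp2
C12: sp ✓
C13: sp ✓
C12, C13 → 2 sp carbons.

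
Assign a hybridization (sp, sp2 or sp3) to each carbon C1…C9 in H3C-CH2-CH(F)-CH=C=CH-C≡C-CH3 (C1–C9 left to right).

C1 sp3, C2 sp3, C3 sp3, C4 sp2, C5 sp, C6 sp2, C7 sp, C8 sp, C9 sp3

C1 carries 4 σ bonds, giving a steric number of 4, so it is sp3.
C2 has 4 σ bonds: steric number 4 → sp3.
C3 (4 σ bonds) has steric number 4: sp3.
C4 is sp2: 3 σ bonds, plus one π bond, 3 electron-density regions.
C5 (2 σ bonds, plus two π bonds) has steric number 2: sp.
C6: 3 σ bonds, plus one π bond; 3 regions of electron density → sp2.
C7: 2 σ bonds, plus two π bonds; 2 regions of electron density → sp.
C8 has 2 σ bonds, plus two π bonds: steric number 2 → sp.
C9 has 4 σ bonds: steric number 4 → sp3.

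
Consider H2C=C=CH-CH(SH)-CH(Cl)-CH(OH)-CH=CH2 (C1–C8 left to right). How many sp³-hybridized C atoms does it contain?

3

C1: sp2
C2: sp
C3: sp2
C4: sp3 ✓
C5: sp3 ✓
C6: sp3 ✓
C7: sp2
C8: sp2
C4, C5, C6 → 3 sp3 carbons.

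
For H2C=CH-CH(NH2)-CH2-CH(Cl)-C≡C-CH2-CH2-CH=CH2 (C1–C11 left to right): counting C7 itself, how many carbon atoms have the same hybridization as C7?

C7 is sp (two π bonds).
C1: sp2
C2: sp2
C3: sp3
C4: sp3
C5: sp3
C6: sp ✓
C7: sp ✓
C8: sp3
C9: sp3
C10: sp2
C11: sp2
2 carbons are sp.

2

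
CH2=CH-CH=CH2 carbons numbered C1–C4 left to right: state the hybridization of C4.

sp²

C4 — 3 σ bonds, plus one π bond. Steric number 3, so sp2.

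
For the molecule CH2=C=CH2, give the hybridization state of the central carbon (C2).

sp

Two σ bonds and two π bonds (one to each neighbour) → sp.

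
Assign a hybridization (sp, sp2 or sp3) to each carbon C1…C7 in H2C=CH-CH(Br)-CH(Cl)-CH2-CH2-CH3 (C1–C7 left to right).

C1 has 3 σ bonds, plus one π bond: steric number 3 → sp2.
C2 is sp2: 3 σ bonds, plus one π bond, 3 electron-density regions.
C3 carries 4 σ bonds, giving a steric number of 4, so it is sp3.
C4 has 4 σ bonds: steric number 4 → sp3.
C5 carries 4 σ bonds, giving a steric number of 4, so it is sp3.
C6: 4 σ bonds; 4 regions of electron density → sp3.
C7: 4 σ bonds — 4 electron domains, sp3.

C1 sp2, C2 sp2, C3 sp3, C4 sp3, C5 sp3, C6 sp3, C7 sp3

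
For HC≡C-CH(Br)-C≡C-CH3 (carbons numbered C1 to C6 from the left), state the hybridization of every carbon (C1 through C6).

C1 sp, C2 sp, C3 sp3, C4 sp, C5 sp, C6 sp3

C1: 2 σ bonds, plus two π bonds — 2 electron domains, sp.
C2 (2 σ bonds, plus two π bonds) has steric number 2: sp.
C3 — 4 σ bonds. Steric number 4, so sp3.
C4 — 2 σ bonds, plus two π bonds. Steric number 2, so sp.
C5 (2 σ bonds, plus two π bonds) has steric number 2: sp.
C6 (4 σ bonds) has steric number 4: sp3.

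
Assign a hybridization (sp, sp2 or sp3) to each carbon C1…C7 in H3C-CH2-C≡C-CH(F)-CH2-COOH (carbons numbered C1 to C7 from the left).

C1 — 4 σ bonds. Steric number 4, so sp3.
C2 has 4 σ bonds: steric number 4 → sp3.
C3: 2 σ bonds, plus two π bonds — 2 electron domains, sp.
C4: 2 σ bonds, plus two π bonds; 2 regions of electron density → sp.
C5 — 4 σ bonds. Steric number 4, so sp3.
C6: 4 σ bonds — 4 electron domains, sp3.
C7 is sp2: 3 σ bonds, plus one π bond, 3 electron-density regions.

C1 sp3, C2 sp3, C3 sp, C4 sp, C5 sp3, C6 sp3, C7 sp2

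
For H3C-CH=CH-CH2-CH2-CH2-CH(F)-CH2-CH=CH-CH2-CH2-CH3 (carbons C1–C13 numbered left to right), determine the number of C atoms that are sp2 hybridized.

C1: sp3
C2: sp2 ✓
C3: sp2 ✓
C4: sp3
C5: sp3
C6: sp3
C7: sp3
C8: sp3
C9: sp2 ✓
C10: sp2 ✓
C11: sp3
C12: sp3
C13: sp3
C2, C3, C9, C10 → 4 sp2 carbons.

4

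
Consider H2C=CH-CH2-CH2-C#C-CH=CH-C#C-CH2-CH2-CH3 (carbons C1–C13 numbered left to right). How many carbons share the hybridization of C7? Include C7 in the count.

C7 is sp2 (one π bond).
C1: sp2 ✓
C2: sp2 ✓
C3: sp3
C4: sp3
C5: sp
C6: sp
C7: sp2 ✓
C8: sp2 ✓
C9: sp
C10: sp
C11: sp3
C12: sp3
C13: sp3
4 carbons are sp2.

4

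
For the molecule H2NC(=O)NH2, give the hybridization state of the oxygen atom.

The oxygen atom has 1 σ bond and 2 lone pairs, plus one π bond: steric number 3 → sp2.

sp2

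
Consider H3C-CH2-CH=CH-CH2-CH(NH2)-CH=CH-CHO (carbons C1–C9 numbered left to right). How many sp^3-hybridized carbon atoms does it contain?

C1: sp3 ✓
C2: sp3 ✓
C3: sp2
C4: sp2
C5: sp3 ✓
C6: sp3 ✓
C7: sp2
C8: sp2
C9: sp2
C1, C2, C5, C6 → 4 sp3 carbons.

4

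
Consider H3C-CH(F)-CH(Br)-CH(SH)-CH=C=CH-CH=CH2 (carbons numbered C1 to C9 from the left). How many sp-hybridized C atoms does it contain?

1

C1: sp3
C2: sp3
C3: sp3
C4: sp3
C5: sp2
C6: sp ✓
C7: sp2
C8: sp2
C9: sp2
C6 → 1 sp carbon.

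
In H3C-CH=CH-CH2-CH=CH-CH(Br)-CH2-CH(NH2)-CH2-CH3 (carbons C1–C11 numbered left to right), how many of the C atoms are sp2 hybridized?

C1: sp3
C2: sp2 ✓
C3: sp2 ✓
C4: sp3
C5: sp2 ✓
C6: sp2 ✓
C7: sp3
C8: sp3
C9: sp3
C10: sp3
C11: sp3
C2, C3, C5, C6 → 4 sp2 carbons.

4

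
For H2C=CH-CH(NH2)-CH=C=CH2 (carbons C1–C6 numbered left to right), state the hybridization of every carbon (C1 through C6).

C1 sp2, C2 sp2, C3 sp3, C4 sp2, C5 sp, C6 sp2

C1 has 3 σ bonds, plus one π bond: steric number 3 → sp2.
C2 carries 3 σ bonds, plus one π bond, giving a steric number of 3, so it is sp2.
C3 has 4 σ bonds: steric number 4 → sp3.
C4 carries 3 σ bonds, plus one π bond, giving a steric number of 3, so it is sp2.
C5 has 2 σ bonds, plus two π bonds: steric number 2 → sp.
C6: 3 σ bonds, plus one π bond; 3 regions of electron density → sp2.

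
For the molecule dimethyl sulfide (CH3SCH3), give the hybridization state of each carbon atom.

Each carbon atom: 4 σ bonds; 4 regions of electron density → sp3.

sp3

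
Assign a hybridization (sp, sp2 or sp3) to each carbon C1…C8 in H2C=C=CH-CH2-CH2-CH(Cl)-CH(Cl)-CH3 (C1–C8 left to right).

C1 is sp2: 3 σ bonds, plus one π bond, 3 electron-density regions.
C2 is sp: 2 σ bonds, plus two π bonds, 2 electron-density regions.
C3: 3 σ bonds, plus one π bond; 3 regions of electron density → sp2.
C4 is sp3: 4 σ bonds, 4 electron-density regions.
C5: 4 σ bonds — 4 electron domains, sp3.
C6 (4 σ bonds) has steric number 4: sp3.
C7: 4 σ bonds — 4 electron domains, sp3.
C8 — 4 σ bonds. Steric number 4, so sp3.

C1 sp2, C2 sp, C3 sp2, C4 sp3, C5 sp3, C6 sp3, C7 sp3, C8 sp3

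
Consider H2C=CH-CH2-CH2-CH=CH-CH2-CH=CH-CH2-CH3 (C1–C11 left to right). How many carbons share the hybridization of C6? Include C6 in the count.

C6 is sp2 (one π bond).
C1: sp2 ✓
C2: sp2 ✓
C3: sp3
C4: sp3
C5: sp2 ✓
C6: sp2 ✓
C7: sp3
C8: sp2 ✓
C9: sp2 ✓
C10: sp3
C11: sp3
6 carbons are sp2.

6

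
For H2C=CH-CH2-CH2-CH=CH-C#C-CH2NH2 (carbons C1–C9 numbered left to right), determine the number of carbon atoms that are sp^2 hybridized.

4

C1: sp2 ✓
C2: sp2 ✓
C3: sp3
C4: sp3
C5: sp2 ✓
C6: sp2 ✓
C7: sp
C8: sp
C9: sp3
C1, C2, C5, C6 → 4 sp2 carbons.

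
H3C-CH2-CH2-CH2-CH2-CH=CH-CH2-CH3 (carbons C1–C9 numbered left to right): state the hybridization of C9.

C9: 4 σ bonds; 4 regions of electron density → sp3.

sp3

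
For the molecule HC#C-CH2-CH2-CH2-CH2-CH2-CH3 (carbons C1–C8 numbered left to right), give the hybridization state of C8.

C8 (4 σ bonds) has steric number 4: sp3.

sp³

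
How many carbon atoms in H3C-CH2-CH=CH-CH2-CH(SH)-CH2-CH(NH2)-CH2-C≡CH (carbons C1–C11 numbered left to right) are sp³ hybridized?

C1: sp3 ✓
C2: sp3 ✓
C3: sp2
C4: sp2
C5: sp3 ✓
C6: sp3 ✓
C7: sp3 ✓
C8: sp3 ✓
C9: sp3 ✓
C10: sp
C11: sp
C1, C2, C5, C6, C7, C8, C9 → 7 sp3 carbons.

7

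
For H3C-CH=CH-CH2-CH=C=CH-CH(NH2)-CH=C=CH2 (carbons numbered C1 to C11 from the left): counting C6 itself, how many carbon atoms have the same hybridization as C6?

2

C6 is sp (two π bonds).
C1: sp3
C2: sp2
C3: sp2
C4: sp3
C5: sp2
C6: sp ✓
C7: sp2
C8: sp3
C9: sp2
C10: sp ✓
C11: sp2
2 carbons are sp.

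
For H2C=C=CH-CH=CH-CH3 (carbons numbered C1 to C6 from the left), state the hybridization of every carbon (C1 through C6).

C1 sp2, C2 sp, C3 sp2, C4 sp2, C5 sp2, C6 sp3

C1: 3 σ bonds, plus one π bond — 3 electron domains, sp2.
C2 is sp: 2 σ bonds, plus two π bonds, 2 electron-density regions.
C3 (3 σ bonds, plus one π bond) has steric number 3: sp2.
C4 (3 σ bonds, plus one π bond) has steric number 3: sp2.
C5 has 3 σ bonds, plus one π bond: steric number 3 → sp2.
C6 carries 4 σ bonds, giving a steric number of 4, so it is sp3.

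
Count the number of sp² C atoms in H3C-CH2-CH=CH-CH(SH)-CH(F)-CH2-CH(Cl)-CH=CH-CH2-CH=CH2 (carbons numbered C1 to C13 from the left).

C1: sp3
C2: sp3
C3: sp2 ✓
C4: sp2 ✓
C5: sp3
C6: sp3
C7: sp3
C8: sp3
C9: sp2 ✓
C10: sp2 ✓
C11: sp3
C12: sp2 ✓
C13: sp2 ✓
C3, C4, C9, C10, C12, C13 → 6 sp2 carbons.

6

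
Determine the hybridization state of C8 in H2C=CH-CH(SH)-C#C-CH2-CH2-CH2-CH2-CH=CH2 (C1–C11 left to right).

sp3

C8 has 4 σ bonds: steric number 4 → sp3.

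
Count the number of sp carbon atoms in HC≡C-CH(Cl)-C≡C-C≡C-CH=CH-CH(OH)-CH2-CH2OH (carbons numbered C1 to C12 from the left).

6

C1: sp ✓
C2: sp ✓
C3: sp3
C4: sp ✓
C5: sp ✓
C6: sp ✓
C7: sp ✓
C8: sp2
C9: sp2
C10: sp3
C11: sp3
C12: sp3
C1, C2, C4, C5, C6, C7 → 6 sp carbons.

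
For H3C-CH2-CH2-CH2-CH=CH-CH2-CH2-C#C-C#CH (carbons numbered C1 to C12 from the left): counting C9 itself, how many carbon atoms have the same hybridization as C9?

C9 is sp (two π bonds).
C1: sp3
C2: sp3
C3: sp3
C4: sp3
C5: sp2
C6: sp2
C7: sp3
C8: sp3
C9: sp ✓
C10: sp ✓
C11: sp ✓
C12: sp ✓
4 carbons are sp.

4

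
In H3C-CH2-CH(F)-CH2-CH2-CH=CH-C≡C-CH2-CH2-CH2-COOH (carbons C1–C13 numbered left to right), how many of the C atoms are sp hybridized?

2

C1: sp3
C2: sp3
C3: sp3
C4: sp3
C5: sp3
C6: sp2
C7: sp2
C8: sp ✓
C9: sp ✓
C10: sp3
C11: sp3
C12: sp3
C13: sp2
C8, C9 → 2 sp carbons.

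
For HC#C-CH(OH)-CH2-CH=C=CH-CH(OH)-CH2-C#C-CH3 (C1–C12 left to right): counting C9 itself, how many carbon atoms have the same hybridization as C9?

C9 is sp3 (only σ bonds).
C1: sp
C2: sp
C3: sp3 ✓
C4: sp3 ✓
C5: sp2
C6: sp
C7: sp2
C8: sp3 ✓
C9: sp3 ✓
C10: sp
C11: sp
C12: sp3 ✓
5 carbons are sp3.

5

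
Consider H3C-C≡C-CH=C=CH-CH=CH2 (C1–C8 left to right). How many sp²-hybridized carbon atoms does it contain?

4

C1: sp3
C2: sp
C3: sp
C4: sp2 ✓
C5: sp
C6: sp2 ✓
C7: sp2 ✓
C8: sp2 ✓
C4, C6, C7, C8 → 4 sp2 carbons.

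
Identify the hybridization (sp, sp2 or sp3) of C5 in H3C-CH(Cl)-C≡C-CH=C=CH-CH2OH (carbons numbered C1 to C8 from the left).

C5 has 3 σ bonds, plus one π bond: steric number 3 → sp2.

sp2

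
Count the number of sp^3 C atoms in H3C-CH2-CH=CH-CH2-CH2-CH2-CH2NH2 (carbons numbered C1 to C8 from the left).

C1: sp3 ✓
C2: sp3 ✓
C3: sp2
C4: sp2
C5: sp3 ✓
C6: sp3 ✓
C7: sp3 ✓
C8: sp3 ✓
C1, C2, C5, C6, C7, C8 → 6 sp3 carbons.

6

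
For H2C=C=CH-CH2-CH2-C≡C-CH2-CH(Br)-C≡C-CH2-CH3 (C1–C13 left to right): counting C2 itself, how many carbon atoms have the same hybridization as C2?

C2 is sp (two π bonds).
C1: sp2
C2: sp ✓
C3: sp2
C4: sp3
C5: sp3
C6: sp ✓
C7: sp ✓
C8: sp3
C9: sp3
C10: sp ✓
C11: sp ✓
C12: sp3
C13: sp3
5 carbons are sp.

5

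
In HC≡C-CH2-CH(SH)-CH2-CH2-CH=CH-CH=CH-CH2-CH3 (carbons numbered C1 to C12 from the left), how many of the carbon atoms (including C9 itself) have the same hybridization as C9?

C9 is sp2 (one π bond).
C1: sp
C2: sp
C3: sp3
C4: sp3
C5: sp3
C6: sp3
C7: sp2 ✓
C8: sp2 ✓
C9: sp2 ✓
C10: sp2 ✓
C11: sp3
C12: sp3
4 carbons are sp2.

4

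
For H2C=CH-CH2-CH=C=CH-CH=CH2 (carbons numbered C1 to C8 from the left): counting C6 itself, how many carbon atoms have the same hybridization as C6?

C6 is sp2 (one π bond).
C1: sp2 ✓
C2: sp2 ✓
C3: sp3
C4: sp2 ✓
C5: sp
C6: sp2 ✓
C7: sp2 ✓
C8: sp2 ✓
6 carbons are sp2.

6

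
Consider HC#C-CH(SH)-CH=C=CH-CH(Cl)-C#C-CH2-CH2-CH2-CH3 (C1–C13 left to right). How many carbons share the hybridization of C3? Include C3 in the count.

C3 is sp3 (only σ bonds).
C1: sp
C2: sp
C3: sp3 ✓
C4: sp2
C5: sp
C6: sp2
C7: sp3 ✓
C8: sp
C9: sp
C10: sp3 ✓
C11: sp3 ✓
C12: sp3 ✓
C13: sp3 ✓
6 carbons are sp3.

6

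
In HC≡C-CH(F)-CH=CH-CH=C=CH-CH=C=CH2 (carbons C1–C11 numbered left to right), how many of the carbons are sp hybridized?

C1: sp ✓
C2: sp ✓
C3: sp3
C4: sp2
C5: sp2
C6: sp2
C7: sp ✓
C8: sp2
C9: sp2
C10: sp ✓
C11: sp2
C1, C2, C7, C10 → 4 sp carbons.

4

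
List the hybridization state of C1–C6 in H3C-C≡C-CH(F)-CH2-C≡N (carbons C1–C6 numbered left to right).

C1 is sp3: 4 σ bonds, 4 electron-density regions.
C2 (2 σ bonds, plus two π bonds) has steric number 2: sp.
C3 is sp: 2 σ bonds, plus two π bonds, 2 electron-density regions.
C4: 4 σ bonds — 4 electron domains, sp3.
C5: 4 σ bonds — 4 electron domains, sp3.
C6: 2 σ bonds, plus two π bonds; 2 regions of electron density → sp.

C1 sp3, C2 sp, C3 sp, C4 sp3, C5 sp3, C6 sp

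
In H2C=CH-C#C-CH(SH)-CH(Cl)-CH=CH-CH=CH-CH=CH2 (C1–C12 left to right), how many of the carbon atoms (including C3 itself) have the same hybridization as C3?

2

C3 is sp (two π bonds).
C1: sp2
C2: sp2
C3: sp ✓
C4: sp ✓
C5: sp3
C6: sp3
C7: sp2
C8: sp2
C9: sp2
C10: sp2
C11: sp2
C12: sp2
2 carbons are sp.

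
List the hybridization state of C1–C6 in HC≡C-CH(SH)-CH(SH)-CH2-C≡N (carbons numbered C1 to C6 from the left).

C1 sp, C2 sp, C3 sp3, C4 sp3, C5 sp3, C6 sp

C1: 2 σ bonds, plus two π bonds — 2 electron domains, sp.
C2 is sp: 2 σ bonds, plus two π bonds, 2 electron-density regions.
C3 is sp3: 4 σ bonds, 4 electron-density regions.
C4: 4 σ bonds; 4 regions of electron density → sp3.
C5 carries 4 σ bonds, giving a steric number of 4, so it is sp3.
C6 has 2 σ bonds, plus two π bonds: steric number 2 → sp.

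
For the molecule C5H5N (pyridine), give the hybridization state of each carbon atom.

Each carbon atom (3 σ bonds, plus one π bond) has steric number 3: sp2.

sp²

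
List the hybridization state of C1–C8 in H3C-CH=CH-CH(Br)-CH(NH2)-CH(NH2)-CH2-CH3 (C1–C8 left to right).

C1: 4 σ bonds; 4 regions of electron density → sp3.
C2 is sp2: 3 σ bonds, plus one π bond, 3 electron-density regions.
C3 has 3 σ bonds, plus one π bond: steric number 3 → sp2.
C4 (4 σ bonds) has steric number 4: sp3.
C5 has 4 σ bonds: steric number 4 → sp3.
C6 — 4 σ bonds. Steric number 4, so sp3.
C7 is sp3: 4 σ bonds, 4 electron-density regions.
C8 (4 σ bonds) has steric number 4: sp3.

C1 sp3, C2 sp2, C3 sp2, C4 sp3, C5 sp3, C6 sp3, C7 sp3, C8 sp3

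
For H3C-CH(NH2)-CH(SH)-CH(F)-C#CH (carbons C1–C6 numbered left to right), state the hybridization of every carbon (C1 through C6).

C1 sp3, C2 sp3, C3 sp3, C4 sp3, C5 sp, C6 sp

C1 is sp3: 4 σ bonds, 4 electron-density regions.
C2 is sp3: 4 σ bonds, 4 electron-density regions.
C3 is sp3: 4 σ bonds, 4 electron-density regions.
C4 carries 4 σ bonds, giving a steric number of 4, so it is sp3.
C5 — 2 σ bonds, plus two π bonds. Steric number 2, so sp.
C6 — 2 σ bonds, plus two π bonds. Steric number 2, so sp.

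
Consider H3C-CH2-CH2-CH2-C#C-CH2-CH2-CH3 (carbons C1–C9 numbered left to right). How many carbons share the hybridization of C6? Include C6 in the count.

2

C6 is sp (two π bonds).
C1: sp3
C2: sp3
C3: sp3
C4: sp3
C5: sp ✓
C6: sp ✓
C7: sp3
C8: sp3
C9: sp3
2 carbons are sp.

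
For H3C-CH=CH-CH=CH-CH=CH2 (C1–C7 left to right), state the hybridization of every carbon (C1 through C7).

C1 has 4 σ bonds: steric number 4 → sp3.
C2 — 3 σ bonds, plus one π bond. Steric number 3, so sp2.
C3 carries 3 σ bonds, plus one π bond, giving a steric number of 3, so it is sp2.
C4 (3 σ bonds, plus one π bond) has steric number 3: sp2.
C5 is sp2: 3 σ bonds, plus one π bond, 3 electron-density regions.
C6 is sp2: 3 σ bonds, plus one π bond, 3 electron-density regions.
C7 has 3 σ bonds, plus one π bond: steric number 3 → sp2.

C1 sp3, C2 sp2, C3 sp2, C4 sp2, C5 sp2, C6 sp2, C7 sp2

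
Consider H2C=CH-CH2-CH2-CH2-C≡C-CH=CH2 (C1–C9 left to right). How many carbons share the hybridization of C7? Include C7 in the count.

2

C7 is sp (two π bonds).
C1: sp2
C2: sp2
C3: sp3
C4: sp3
C5: sp3
C6: sp ✓
C7: sp ✓
C8: sp2
C9: sp2
2 carbons are sp.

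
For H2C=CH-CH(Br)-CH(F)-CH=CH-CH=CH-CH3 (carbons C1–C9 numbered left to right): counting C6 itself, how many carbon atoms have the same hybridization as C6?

6

C6 is sp2 (one π bond).
C1: sp2 ✓
C2: sp2 ✓
C3: sp3
C4: sp3
C5: sp2 ✓
C6: sp2 ✓
C7: sp2 ✓
C8: sp2 ✓
C9: sp3
6 carbons are sp2.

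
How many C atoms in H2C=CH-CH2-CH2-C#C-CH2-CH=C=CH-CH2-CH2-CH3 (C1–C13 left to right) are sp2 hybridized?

C1: sp2 ✓
C2: sp2 ✓
C3: sp3
C4: sp3
C5: sp
C6: sp
C7: sp3
C8: sp2 ✓
C9: sp
C10: sp2 ✓
C11: sp3
C12: sp3
C13: sp3
C1, C2, C8, C10 → 4 sp2 carbons.

4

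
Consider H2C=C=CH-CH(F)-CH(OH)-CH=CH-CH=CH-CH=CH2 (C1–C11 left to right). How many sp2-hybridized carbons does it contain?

C1: sp2 ✓
C2: sp
C3: sp2 ✓
C4: sp3
C5: sp3
C6: sp2 ✓
C7: sp2 ✓
C8: sp2 ✓
C9: sp2 ✓
C10: sp2 ✓
C11: sp2 ✓
C1, C3, C6, C7, C8, C9, C10, C11 → 8 sp2 carbons.

8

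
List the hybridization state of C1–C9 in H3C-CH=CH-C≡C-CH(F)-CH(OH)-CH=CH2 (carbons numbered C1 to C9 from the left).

C1 sp3, C2 sp2, C3 sp2, C4 sp, C5 sp, C6 sp3, C7 sp3, C8 sp2, C9 sp2

C1: 4 σ bonds — 4 electron domains, sp3.
C2: 3 σ bonds, plus one π bond — 3 electron domains, sp2.
C3: 3 σ bonds, plus one π bond; 3 regions of electron density → sp2.
C4 has 2 σ bonds, plus two π bonds: steric number 2 → sp.
C5 is sp: 2 σ bonds, plus two π bonds, 2 electron-density regions.
C6 — 4 σ bonds. Steric number 4, so sp3.
C7 is sp3: 4 σ bonds, 4 electron-density regions.
C8 — 3 σ bonds, plus one π bond. Steric number 3, so sp2.
C9 (3 σ bonds, plus one π bond) has steric number 3: sp2.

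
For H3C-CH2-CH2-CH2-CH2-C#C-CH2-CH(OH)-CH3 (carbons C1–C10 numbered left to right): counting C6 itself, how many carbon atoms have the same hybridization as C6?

C6 is sp (two π bonds).
C1: sp3
C2: sp3
C3: sp3
C4: sp3
C5: sp3
C6: sp ✓
C7: sp ✓
C8: sp3
C9: sp3
C10: sp3
2 carbons are sp.

2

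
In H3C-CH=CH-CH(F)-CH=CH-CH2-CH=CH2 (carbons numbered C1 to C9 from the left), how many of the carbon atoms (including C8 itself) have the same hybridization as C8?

6

C8 is sp2 (one π bond).
C1: sp3
C2: sp2 ✓
C3: sp2 ✓
C4: sp3
C5: sp2 ✓
C6: sp2 ✓
C7: sp3
C8: sp2 ✓
C9: sp2 ✓
6 carbons are sp2.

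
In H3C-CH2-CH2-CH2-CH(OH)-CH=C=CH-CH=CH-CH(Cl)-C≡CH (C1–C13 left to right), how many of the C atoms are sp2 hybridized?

C1: sp3
C2: sp3
C3: sp3
C4: sp3
C5: sp3
C6: sp2 ✓
C7: sp
C8: sp2 ✓
C9: sp2 ✓
C10: sp2 ✓
C11: sp3
C12: sp
C13: sp
C6, C8, C9, C10 → 4 sp2 carbons.

4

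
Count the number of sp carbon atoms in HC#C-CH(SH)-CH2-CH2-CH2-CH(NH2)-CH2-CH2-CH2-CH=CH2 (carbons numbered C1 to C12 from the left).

C1: sp ✓
C2: sp ✓
C3: sp3
C4: sp3
C5: sp3
C6: sp3
C7: sp3
C8: sp3
C9: sp3
C10: sp3
C11: sp2
C12: sp2
C1, C2 → 2 sp carbons.

2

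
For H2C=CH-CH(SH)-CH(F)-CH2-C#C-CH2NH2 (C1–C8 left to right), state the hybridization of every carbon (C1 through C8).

C1 sp2, C2 sp2, C3 sp3, C4 sp3, C5 sp3, C6 sp, C7 sp, C8 sp3

C1 (3 σ bonds, plus one π bond) has steric number 3: sp2.
C2 carries 3 σ bonds, plus one π bond, giving a steric number of 3, so it is sp2.
C3 — 4 σ bonds. Steric number 4, so sp3.
C4 carries 4 σ bonds, giving a steric number of 4, so it is sp3.
C5 — 4 σ bonds. Steric number 4, so sp3.
C6 has 2 σ bonds, plus two π bonds: steric number 2 → sp.
C7 is sp: 2 σ bonds, plus two π bonds, 2 electron-density regions.
C8 has 4 σ bonds: steric number 4 → sp3.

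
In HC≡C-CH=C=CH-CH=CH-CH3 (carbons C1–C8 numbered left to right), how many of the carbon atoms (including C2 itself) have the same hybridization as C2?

3

C2 is sp (two π bonds).
C1: sp ✓
C2: sp ✓
C3: sp2
C4: sp ✓
C5: sp2
C6: sp2
C7: sp2
C8: sp3
3 carbons are sp.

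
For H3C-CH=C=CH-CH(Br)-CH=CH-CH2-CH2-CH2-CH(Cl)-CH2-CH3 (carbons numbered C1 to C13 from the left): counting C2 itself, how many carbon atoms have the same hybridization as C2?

4

C2 is sp2 (one π bond).
C1: sp3
C2: sp2 ✓
C3: sp
C4: sp2 ✓
C5: sp3
C6: sp2 ✓
C7: sp2 ✓
C8: sp3
C9: sp3
C10: sp3
C11: sp3
C12: sp3
C13: sp3
4 carbons are sp2.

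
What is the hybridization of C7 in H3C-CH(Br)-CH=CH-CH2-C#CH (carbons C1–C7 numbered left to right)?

sp

C7 has 2 σ bonds, plus two π bonds: steric number 2 → sp.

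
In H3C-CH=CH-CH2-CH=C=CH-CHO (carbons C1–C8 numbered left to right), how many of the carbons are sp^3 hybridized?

C1: sp3 ✓
C2: sp2
C3: sp2
C4: sp3 ✓
C5: sp2
C6: sp
C7: sp2
C8: sp2
C1, C4 → 2 sp3 carbons.

2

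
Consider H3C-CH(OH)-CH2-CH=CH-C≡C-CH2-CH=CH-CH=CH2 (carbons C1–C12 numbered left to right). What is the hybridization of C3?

C3 — 4 σ bonds. Steric number 4, so sp3.

sp3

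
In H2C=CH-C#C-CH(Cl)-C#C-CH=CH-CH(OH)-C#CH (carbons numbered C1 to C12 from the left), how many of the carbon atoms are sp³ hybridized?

C1: sp2
C2: sp2
C3: sp
C4: sp
C5: sp3 ✓
C6: sp
C7: sp
C8: sp2
C9: sp2
C10: sp3 ✓
C11: sp
C12: sp
C5, C10 → 2 sp3 carbons.

2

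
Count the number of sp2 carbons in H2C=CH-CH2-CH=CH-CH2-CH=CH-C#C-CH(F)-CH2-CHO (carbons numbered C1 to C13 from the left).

C1: sp2 ✓
C2: sp2 ✓
C3: sp3
C4: sp2 ✓
C5: sp2 ✓
C6: sp3
C7: sp2 ✓
C8: sp2 ✓
C9: sp
C10: sp
C11: sp3
C12: sp3
C13: sp2 ✓
C1, C2, C4, C5, C7, C8, C13 → 7 sp2 carbons.

7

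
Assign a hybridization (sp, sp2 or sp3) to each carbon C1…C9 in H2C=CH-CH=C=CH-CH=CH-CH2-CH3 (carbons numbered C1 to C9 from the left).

C1 carries 3 σ bonds, plus one π bond, giving a steric number of 3, so it is sp2.
C2: 3 σ bonds, plus one π bond; 3 regions of electron density → sp2.
C3 is sp2: 3 σ bonds, plus one π bond, 3 electron-density regions.
C4 — 2 σ bonds, plus two π bonds. Steric number 2, so sp.
C5 (3 σ bonds, plus one π bond) has steric number 3: sp2.
C6: 3 σ bonds, plus one π bond; 3 regions of electron density → sp2.
C7: 3 σ bonds, plus one π bond — 3 electron domains, sp2.
C8 (4 σ bonds) has steric number 4: sp3.
C9 (4 σ bonds) has steric number 4: sp3.

C1 sp2, C2 sp2, C3 sp2, C4 sp, C5 sp2, C6 sp2, C7 sp2, C8 sp3, C9 sp3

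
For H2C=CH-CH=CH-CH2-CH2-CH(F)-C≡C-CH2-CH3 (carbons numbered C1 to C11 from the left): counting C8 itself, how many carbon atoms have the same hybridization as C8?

C8 is sp (two π bonds).
C1: sp2
C2: sp2
C3: sp2
C4: sp2
C5: sp3
C6: sp3
C7: sp3
C8: sp ✓
C9: sp ✓
C10: sp3
C11: sp3
2 carbons are sp.

2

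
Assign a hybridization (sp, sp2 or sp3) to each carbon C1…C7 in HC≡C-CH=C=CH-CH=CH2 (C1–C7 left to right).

C1 sp, C2 sp, C3 sp2, C4 sp, C5 sp2, C6 sp2, C7 sp2

C1 — 2 σ bonds, plus two π bonds. Steric number 2, so sp.
C2: 2 σ bonds, plus two π bonds; 2 regions of electron density → sp.
C3 has 3 σ bonds, plus one π bond: steric number 3 → sp2.
C4 (2 σ bonds, plus two π bonds) has steric number 2: sp.
C5 is sp2: 3 σ bonds, plus one π bond, 3 electron-density regions.
C6 has 3 σ bonds, plus one π bond: steric number 3 → sp2.
C7 carries 3 σ bonds, plus one π bond, giving a steric number of 3, so it is sp2.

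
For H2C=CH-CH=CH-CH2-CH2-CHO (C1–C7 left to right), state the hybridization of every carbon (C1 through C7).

C1 sp2, C2 sp2, C3 sp2, C4 sp2, C5 sp3, C6 sp3, C7 sp2

C1 — 3 σ bonds, plus one π bond. Steric number 3, so sp2.
C2: 3 σ bonds, plus one π bond — 3 electron domains, sp2.
C3 is sp2: 3 σ bonds, plus one π bond, 3 electron-density regions.
C4: 3 σ bonds, plus one π bond — 3 electron domains, sp2.
C5 has 4 σ bonds: steric number 4 → sp3.
C6 is sp3: 4 σ bonds, 4 electron-density regions.
C7 has 3 σ bonds, plus one π bond: steric number 3 → sp2.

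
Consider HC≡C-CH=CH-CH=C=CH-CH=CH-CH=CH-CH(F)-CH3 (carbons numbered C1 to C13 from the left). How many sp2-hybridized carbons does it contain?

8

C1: sp
C2: sp
C3: sp2 ✓
C4: sp2 ✓
C5: sp2 ✓
C6: sp
C7: sp2 ✓
C8: sp2 ✓
C9: sp2 ✓
C10: sp2 ✓
C11: sp2 ✓
C12: sp3
C13: sp3
C3, C4, C5, C7, C8, C9, C10, C11 → 8 sp2 carbons.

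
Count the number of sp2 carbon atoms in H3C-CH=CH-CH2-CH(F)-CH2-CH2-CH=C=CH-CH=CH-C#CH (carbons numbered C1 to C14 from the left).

C1: sp3
C2: sp2 ✓
C3: sp2 ✓
C4: sp3
C5: sp3
C6: sp3
C7: sp3
C8: sp2 ✓
C9: sp
C10: sp2 ✓
C11: sp2 ✓
C12: sp2 ✓
C13: sp
C14: sp
C2, C3, C8, C10, C11, C12 → 6 sp2 carbons.

6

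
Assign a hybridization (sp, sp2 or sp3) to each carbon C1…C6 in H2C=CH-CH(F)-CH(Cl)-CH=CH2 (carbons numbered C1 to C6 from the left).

C1 sp2, C2 sp2, C3 sp3, C4 sp3, C5 sp2, C6 sp2

C1: 3 σ bonds, plus one π bond — 3 electron domains, sp2.
C2 carries 3 σ bonds, plus one π bond, giving a steric number of 3, so it is sp2.
C3 carries 4 σ bonds, giving a steric number of 4, so it is sp3.
C4 carries 4 σ bonds, giving a steric number of 4, so it is sp3.
C5 has 3 σ bonds, plus one π bond: steric number 3 → sp2.
C6: 3 σ bonds, plus one π bond; 3 regions of electron density → sp2.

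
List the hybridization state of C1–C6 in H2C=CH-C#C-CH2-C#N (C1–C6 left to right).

C1 sp2, C2 sp2, C3 sp, C4 sp, C5 sp3, C6 sp

C1: 3 σ bonds, plus one π bond — 3 electron domains, sp2.
C2 carries 3 σ bonds, plus one π bond, giving a steric number of 3, so it is sp2.
C3 has 2 σ bonds, plus two π bonds: steric number 2 → sp.
C4: 2 σ bonds, plus two π bonds; 2 regions of electron density → sp.
C5 — 4 σ bonds. Steric number 4, so sp3.
C6: 2 σ bonds, plus two π bonds — 2 electron domains, sp.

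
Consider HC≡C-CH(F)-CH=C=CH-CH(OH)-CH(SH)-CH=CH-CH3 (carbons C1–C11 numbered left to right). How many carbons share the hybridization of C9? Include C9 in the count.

C9 is sp2 (one π bond).
C1: sp
C2: sp
C3: sp3
C4: sp2 ✓
C5: sp
C6: sp2 ✓
C7: sp3
C8: sp3
C9: sp2 ✓
C10: sp2 ✓
C11: sp3
4 carbons are sp2.

4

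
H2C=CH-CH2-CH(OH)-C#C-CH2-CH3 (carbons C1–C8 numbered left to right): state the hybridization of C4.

sp^3

C4: 4 σ bonds; 4 regions of electron density → sp3.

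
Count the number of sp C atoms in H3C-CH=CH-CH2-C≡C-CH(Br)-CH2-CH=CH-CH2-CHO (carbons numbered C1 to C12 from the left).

C1: sp3
C2: sp2
C3: sp2
C4: sp3
C5: sp ✓
C6: sp ✓
C7: sp3
C8: sp3
C9: sp2
C10: sp2
C11: sp3
C12: sp2
C5, C6 → 2 sp carbons.

2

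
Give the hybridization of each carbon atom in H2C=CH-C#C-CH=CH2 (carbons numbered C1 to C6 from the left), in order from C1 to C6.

C1 sp2, C2 sp2, C3 sp, C4 sp, C5 sp2, C6 sp2

C1 has 3 σ bonds, plus one π bond: steric number 3 → sp2.
C2 has 3 σ bonds, plus one π bond: steric number 3 → sp2.
C3 — 2 σ bonds, plus two π bonds. Steric number 2, so sp.
C4 carries 2 σ bonds, plus two π bonds, giving a steric number of 2, so it is sp.
C5: 3 σ bonds, plus one π bond; 3 regions of electron density → sp2.
C6 (3 σ bonds, plus one π bond) has steric number 3: sp2.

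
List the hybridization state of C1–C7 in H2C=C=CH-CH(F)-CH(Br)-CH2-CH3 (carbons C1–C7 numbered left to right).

C1 sp2, C2 sp, C3 sp2, C4 sp3, C5 sp3, C6 sp3, C7 sp3

C1 is sp2: 3 σ bonds, plus one π bond, 3 electron-density regions.
C2 (2 σ bonds, plus two π bonds) has steric number 2: sp.
C3 is sp2: 3 σ bonds, plus one π bond, 3 electron-density regions.
C4 carries 4 σ bonds, giving a steric number of 4, so it is sp3.
C5: 4 σ bonds — 4 electron domains, sp3.
C6 (4 σ bonds) has steric number 4: sp3.
C7 (4 σ bonds) has steric number 4: sp3.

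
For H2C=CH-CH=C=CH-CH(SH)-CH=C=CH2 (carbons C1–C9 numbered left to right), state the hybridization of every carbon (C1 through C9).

C1 is sp2: 3 σ bonds, plus one π bond, 3 electron-density regions.
C2 carries 3 σ bonds, plus one π bond, giving a steric number of 3, so it is sp2.
C3: 3 σ bonds, plus one π bond — 3 electron domains, sp2.
C4 carries 2 σ bonds, plus two π bonds, giving a steric number of 2, so it is sp.
C5: 3 σ bonds, plus one π bond — 3 electron domains, sp2.
C6 has 4 σ bonds: steric number 4 → sp3.
C7: 3 σ bonds, plus one π bond; 3 regions of electron density → sp2.
C8 has 2 σ bonds, plus two π bonds: steric number 2 → sp.
C9: 3 σ bonds, plus one π bond — 3 electron domains, sp2.

C1 sp2, C2 sp2, C3 sp2, C4 sp, C5 sp2, C6 sp3, C7 sp2, C8 sp, C9 sp2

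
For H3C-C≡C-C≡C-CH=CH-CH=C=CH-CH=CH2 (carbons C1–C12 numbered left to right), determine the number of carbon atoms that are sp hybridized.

C1: sp3
C2: sp ✓
C3: sp ✓
C4: sp ✓
C5: sp ✓
C6: sp2
C7: sp2
C8: sp2
C9: sp ✓
C10: sp2
C11: sp2
C12: sp2
C2, C3, C4, C5, C9 → 5 sp carbons.

5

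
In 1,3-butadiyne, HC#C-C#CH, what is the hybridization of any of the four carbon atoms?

sp

Every carbon is part of a C≡C triple bond: two σ regions → sp.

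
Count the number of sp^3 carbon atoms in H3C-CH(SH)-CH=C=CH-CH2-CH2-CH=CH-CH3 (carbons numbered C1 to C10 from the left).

5

C1: sp3 ✓
C2: sp3 ✓
C3: sp2
C4: sp
C5: sp2
C6: sp3 ✓
C7: sp3 ✓
C8: sp2
C9: sp2
C10: sp3 ✓
C1, C2, C6, C7, C10 → 5 sp3 carbons.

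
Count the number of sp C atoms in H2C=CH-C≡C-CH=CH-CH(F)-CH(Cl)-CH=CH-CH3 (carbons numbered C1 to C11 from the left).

2

C1: sp2
C2: sp2
C3: sp ✓
C4: sp ✓
C5: sp2
C6: sp2
C7: sp3
C8: sp3
C9: sp2
C10: sp2
C11: sp3
C3, C4 → 2 sp carbons.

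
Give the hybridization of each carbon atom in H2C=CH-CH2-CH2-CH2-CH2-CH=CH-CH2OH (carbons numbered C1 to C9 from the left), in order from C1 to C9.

C1 sp2, C2 sp2, C3 sp3, C4 sp3, C5 sp3, C6 sp3, C7 sp2, C8 sp2, C9 sp3

C1 has 3 σ bonds, plus one π bond: steric number 3 → sp2.
C2 is sp2: 3 σ bonds, plus one π bond, 3 electron-density regions.
C3 has 4 σ bonds: steric number 4 → sp3.
C4 is sp3: 4 σ bonds, 4 electron-density regions.
C5 (4 σ bonds) has steric number 4: sp3.
C6 is sp3: 4 σ bonds, 4 electron-density regions.
C7: 3 σ bonds, plus one π bond — 3 electron domains, sp2.
C8 is sp2: 3 σ bonds, plus one π bond, 3 electron-density regions.
C9 carries 4 σ bonds, giving a steric number of 4, so it is sp3.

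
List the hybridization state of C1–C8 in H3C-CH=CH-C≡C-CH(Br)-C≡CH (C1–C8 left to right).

C1 sp3, C2 sp2, C3 sp2, C4 sp, C5 sp, C6 sp3, C7 sp, C8 sp

C1: 4 σ bonds — 4 electron domains, sp3.
C2 is sp2: 3 σ bonds, plus one π bond, 3 electron-density regions.
C3 has 3 σ bonds, plus one π bond: steric number 3 → sp2.
C4: 2 σ bonds, plus two π bonds — 2 electron domains, sp.
C5 carries 2 σ bonds, plus two π bonds, giving a steric number of 2, so it is sp.
C6 has 4 σ bonds: steric number 4 → sp3.
C7 — 2 σ bonds, plus two π bonds. Steric number 2, so sp.
C8 has 2 σ bonds, plus two π bonds: steric number 2 → sp.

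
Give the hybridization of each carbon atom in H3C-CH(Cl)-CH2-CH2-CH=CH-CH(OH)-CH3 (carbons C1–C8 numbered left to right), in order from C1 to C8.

C1: 4 σ bonds; 4 regions of electron density → sp3.
C2 has 4 σ bonds: steric number 4 → sp3.
C3 (4 σ bonds) has steric number 4: sp3.
C4 has 4 σ bonds: steric number 4 → sp3.
C5 has 3 σ bonds, plus one π bond: steric number 3 → sp2.
C6: 3 σ bonds, plus one π bond; 3 regions of electron density → sp2.
C7 (4 σ bonds) has steric number 4: sp3.
C8 — 4 σ bonds. Steric number 4, so sp3.

C1 sp3, C2 sp3, C3 sp3, C4 sp3, C5 sp2, C6 sp2, C7 sp3, C8 sp3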